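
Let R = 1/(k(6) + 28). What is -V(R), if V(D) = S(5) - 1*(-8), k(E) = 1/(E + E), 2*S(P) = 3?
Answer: -19/2 ≈ -9.5000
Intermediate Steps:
S(P) = 3/2 (S(P) = (½)*3 = 3/2)
k(E) = 1/(2*E)
R = 12/337 (R = 1/((½)/6 + 28) = 1/((½)*(⅙) + 28) = 1/(1/12 + 28) = 1/(337/12) = 12/337 ≈ 0.035608)
V(D) = 19/2 (V(D) = 3/2 - 1*(-8) = 3/2 + 8 = 19/2)
-V(R) = -1*19/2 = -19/2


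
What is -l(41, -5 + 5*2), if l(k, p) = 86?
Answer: -86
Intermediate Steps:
-l(41, -5 + 5*2) = -1*86 = -86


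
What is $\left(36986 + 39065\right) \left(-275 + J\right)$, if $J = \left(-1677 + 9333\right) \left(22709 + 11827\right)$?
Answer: $20108442690391$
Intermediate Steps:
$J = 264407616$ ($J = 7656 \cdot 34536 = 264407616$)
$\left(36986 + 39065\right) \left(-275 + J\right) = \left(36986 + 39065\right) \left(-275 + 264407616\right) = 76051 \cdot 264407341 = 20108442690391$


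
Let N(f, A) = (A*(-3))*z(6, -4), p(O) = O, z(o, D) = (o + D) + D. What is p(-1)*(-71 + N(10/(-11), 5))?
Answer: 41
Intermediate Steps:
z(o, D) = o + 2*D (z(o, D) = (D + o) + D = o + 2*D)
N(f, A) = 6*A (N(f, A) = (A*(-3))*(6 + 2*(-4)) = (-3*A)*(6 - 8) = -3*A*(-2) = 6*A)
p(-1)*(-71 + N(10/(-11), 5)) = -(-71 + 6*5) = -(-71 + 30) = -1*(-41) = 41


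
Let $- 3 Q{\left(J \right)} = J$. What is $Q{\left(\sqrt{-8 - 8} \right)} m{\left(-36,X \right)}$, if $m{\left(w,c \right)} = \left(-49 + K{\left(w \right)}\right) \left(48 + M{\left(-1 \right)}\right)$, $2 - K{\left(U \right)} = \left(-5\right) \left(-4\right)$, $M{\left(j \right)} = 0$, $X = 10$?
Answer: $4288 i \approx 4288.0 i$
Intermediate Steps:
$Q{\left(J \right)} = - \frac{J}{3}$
$K{\left(U \right)} = -18$ ($K{\left(U \right)} = 2 - \left(-5\right) \left(-4\right) = 2 - 20 = -18$)
$m{\left(w,c \right)} = -3216$ ($m{\left(w,c \right)} = \left(-49 - 18\right) \left(48 + 0\right) = \left(-67\right) 48 = -3216$)
$Q{\left(\sqrt{-8 - 8} \right)} m{\left(-36,X \right)} = - \frac{\sqrt{-8 - 8}}{3} \left(-3216\right) = - \frac{\sqrt{-16}}{3} \left(-3216\right) = - \frac{4 i}{3} \left(-3216\right) = 4288 i$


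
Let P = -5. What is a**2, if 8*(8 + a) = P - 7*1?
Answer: 361/4 ≈ 90.250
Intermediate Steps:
a = -19/2 (a = -8 + (-5 - 7*1)/8 = -8 + (-5 - 7)/8 = -8 + (1/8)*(-12) = -8 - 3/2 = -19/2 ≈ -9.5000)
a**2 = (-19/2)**2 = 361/4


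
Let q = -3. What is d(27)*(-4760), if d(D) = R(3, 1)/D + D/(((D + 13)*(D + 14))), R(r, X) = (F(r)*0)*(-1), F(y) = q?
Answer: -3213/41 ≈ -78.366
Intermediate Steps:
F(y) = -3
R(r, X) = 0 (R(r, X) = -3*0*(-1) = 0*(-1) = 0)
d(D) = D/((13 + D)*(14 + D)) (d(D) = 0/D + D/(((D + 13)*(D + 14))) = 0 + D/(((13 + D)*(14 + D))) = 0 + D*(1/((13 + D)*(14 + D))) = 0 + D/((13 + D)*(14 + D)) = D/((13 + D)*(14 + D)))
d(27)*(-4760) = (27/(182 + 27² + 27*27))*(-4760) = (27/(182 + 729 + 729))*(-4760) = (27/1640)*(-4760) = -3213/41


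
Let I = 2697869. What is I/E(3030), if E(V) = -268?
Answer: -2697869/268 ≈ -10067.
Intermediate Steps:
I/E(3030) = 2697869/(-268) = 2697869*(-1/268) = -2697869/268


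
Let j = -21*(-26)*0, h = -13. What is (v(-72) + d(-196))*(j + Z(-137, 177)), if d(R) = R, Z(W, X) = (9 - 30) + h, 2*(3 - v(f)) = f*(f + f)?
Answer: 182818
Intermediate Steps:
v(f) = 3 - f² (v(f) = 3 - f*(f + f)/2 = 3 - f*2*f/2 = 3 - f²)
Z(W, X) = -34 (Z(W, X) = (9 - 30) - 13 = -21 - 13 = -34)
j = 0 (j = 546*0 = 0)
(v(-72) + d(-196))*(j + Z(-137, 177)) = ((3 - 1*(-72)²) - 196)*(0 - 34) = ((3 - 1*5184) - 196)*(-34) = ((3 - 5184) - 196)*(-34) = (-5181 - 196)*(-34) = -5377*(-34) = 182818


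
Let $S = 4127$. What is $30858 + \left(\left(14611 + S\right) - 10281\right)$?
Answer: $39315$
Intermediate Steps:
$30858 + \left(\left(14611 + S\right) - 10281\right) = 30858 + \left(\left(14611 + 4127\right) - 10281\right) = 30858 + \left(18738 - 10281\right) = 30858 + 8457 = 39315$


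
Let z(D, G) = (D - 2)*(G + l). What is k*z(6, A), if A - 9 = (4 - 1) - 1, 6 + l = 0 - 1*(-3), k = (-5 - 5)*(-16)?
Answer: 5120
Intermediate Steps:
k = 160 (k = -10*(-16) = 160)
l = -3 (l = -6 + (0 - 1*(-3)) = -6 + (0 + 3) = -6 + 3 = -3)
A = 11 (A = 9 + ((4 - 1) - 1) = 9 + (3 - 1) = 9 + 2 = 11)
z(D, G) = (-3 + G)*(-2 + D) (z(D, G) = (D - 2)*(G - 3) = (-2 + D)*(-3 + G) = (-3 + G)*(-2 + D))
k*z(6, A) = 160*(6 - 3*6 - 2*11 + 6*11) = 160*(6 - 18 - 22 + 66) = 160*32 = 5120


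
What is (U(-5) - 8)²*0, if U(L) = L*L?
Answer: 0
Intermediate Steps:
U(L) = L²
(U(-5) - 8)²*0 = ((-5)² - 8)²*0 = (25 - 8)²*0 = 17²*0 = 289*0 = 0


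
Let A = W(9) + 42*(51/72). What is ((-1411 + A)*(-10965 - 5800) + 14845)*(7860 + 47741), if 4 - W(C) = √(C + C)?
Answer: 5138520151765/4 + 2796452295*√2 ≈ 1.2886e+12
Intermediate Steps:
W(C) = 4 - √2*√C (W(C) = 4 - √(C + C) = 4 - √(2*C) = 4 - √2*√C)
A = 135/4 - 3*√2 (A = (4 - √2*√9) + 42*(51/72) = (4 - 1*√2*3) + 42*(51*(1/72)) = (4 - 3*√2) + 42*(17/24) = (4 - 3*√2) + 119/4 = 135/4 - 3*√2 ≈ 29.507)
((-1411 + A)*(-10965 - 5800) + 14845)*(7860 + 47741) = ((-1411 + (135/4 - 3*√2))*(-10965 - 5800) + 14845)*(7860 + 47741) = ((-5509/4 - 3*√2)*(-16765) + 14845)*55601 = ((92358385/4 + 50295*√2) + 14845)*55601 = (92417765/4 + 50295*√2)*55601 = 5138520151765/4 + 2796452295*√2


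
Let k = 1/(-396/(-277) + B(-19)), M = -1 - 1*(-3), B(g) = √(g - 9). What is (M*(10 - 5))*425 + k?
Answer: 2449332173/576307 - 76729*I*√7/1152614 ≈ 4250.0 - 0.17613*I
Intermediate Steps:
B(g) = √(-9 + g)
M = 2 (M = -1 + 3 = 2)
k = 1/(396/277 + 2*I*√7) (k = 1/(-396/(-277) + √(-9 - 19)) = 1/(-396*(-1/277) + √(-28)) = 1/(396/277 + 2*I*√7) ≈ 0.047584 - 0.17613*I)
(M*(10 - 5))*425 + k = (2*(10 - 5))*425 + (27423/576307 - 76729*I*√7/1152614) = (2*5)*425 + (27423/576307 - 76729*I*√7/1152614) = 10*425 + (27423/576307 - 76729*I*√7/1152614) = 4250 + (27423/576307 - 76729*I*√7/1152614) = 2449332173/576307 - 76729*I*√7/1152614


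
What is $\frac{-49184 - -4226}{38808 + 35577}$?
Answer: $- \frac{14986}{24795} \approx -0.6044$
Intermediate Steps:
$\frac{-49184 - -4226}{38808 + 35577} = \frac{-49184 + 4226}{74385} = \left(-44958\right) \frac{1}{74385} = - \frac{14986}{24795}$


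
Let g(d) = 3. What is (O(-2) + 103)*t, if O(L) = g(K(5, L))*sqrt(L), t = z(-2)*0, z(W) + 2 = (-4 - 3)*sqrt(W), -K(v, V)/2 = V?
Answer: 0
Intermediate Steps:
K(v, V) = -2*V
z(W) = -2 - 7*sqrt(W) (z(W) = -2 + (-4 - 3)*sqrt(W) = -2 - 7*sqrt(W))
t = 0 (t = (-2 - 7*I*sqrt(2))*0 = 0)
O(L) = 3*sqrt(L)
(O(-2) + 103)*t = (3*sqrt(-2) + 103)*0 = (3*(I*sqrt(2)) + 103)*0 = (3*I*sqrt(2) + 103)*0 = (103 + 3*I*sqrt(2))*0 = 0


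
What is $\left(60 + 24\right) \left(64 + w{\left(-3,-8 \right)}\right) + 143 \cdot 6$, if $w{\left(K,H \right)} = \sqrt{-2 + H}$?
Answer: $6234 + 84 i \sqrt{10} \approx 6234.0 + 265.63 i$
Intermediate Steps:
$\left(60 + 24\right) \left(64 + w{\left(-3,-8 \right)}\right) + 143 \cdot 6 = \left(60 + 24\right) \left(64 + \sqrt{-2 - 8}\right) + 143 \cdot 6 = 84 \left(64 + \sqrt{-10}\right) + 858 = 84 \left(64 + i \sqrt{10}\right) + 858 = \left(5376 + 84 i \sqrt{10}\right) + 858 = 6234 + 84 i \sqrt{10}$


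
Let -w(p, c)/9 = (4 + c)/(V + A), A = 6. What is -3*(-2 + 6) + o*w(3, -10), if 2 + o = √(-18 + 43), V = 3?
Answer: 6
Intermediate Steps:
w(p, c) = -4 - c (w(p, c) = -9*(4 + c)/(3 + 6) = -9*(4 + c)/9 = -9*(4/9 + c/9) = -4 - c)
o = 3 (o = -2 + √(-18 + 43) = -2 + √25 = -2 + 5 = 3)
-3*(-2 + 6) + o*w(3, -10) = -3*(-2 + 6) + 3*(-4 - 1*(-10)) = -3*4 + 3*(-4 + 10) = -12 + 3*6 = -12 + 18 = 6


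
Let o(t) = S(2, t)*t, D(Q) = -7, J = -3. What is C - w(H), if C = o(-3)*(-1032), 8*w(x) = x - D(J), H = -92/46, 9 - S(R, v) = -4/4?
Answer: 247675/8 ≈ 30959.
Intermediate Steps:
S(R, v) = 10 (S(R, v) = 9 - (-4)/4 = 9 - 1*(-1) = 9 + 1 = 10)
H = -2 (H = -92*1/46 = -2)
w(x) = 7/8 + x/8 (w(x) = (x - 1*(-7))/8 = (x + 7)/8 = (7 + x)/8 = 7/8 + x/8)
o(t) = 10*t
C = 30960 (C = (10*(-3))*(-1032) = -30*(-1032) = 30960)
C - w(H) = 30960 - (7/8 + (1/8)*(-2)) = 30960 - (7/8 - 1/4) = 30960 - 1*5/8 = 30960 - 5/8 = 247675/8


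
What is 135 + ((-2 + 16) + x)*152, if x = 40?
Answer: 8343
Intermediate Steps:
135 + ((-2 + 16) + x)*152 = 135 + ((-2 + 16) + 40)*152 = 135 + (14 + 40)*152 = 135 + 54*152 = 135 + 8208 = 8343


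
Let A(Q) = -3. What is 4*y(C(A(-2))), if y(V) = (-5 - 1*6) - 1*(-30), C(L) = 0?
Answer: 76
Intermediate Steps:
y(V) = 19 (y(V) = (-5 - 6) + 30 = -11 + 30 = 19)
4*y(C(A(-2))) = 4*19 = 76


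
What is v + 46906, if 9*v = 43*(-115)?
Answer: 417209/9 ≈ 46357.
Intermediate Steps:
v = -4945/9 (v = (43*(-115))/9 = (⅑)*(-4945) = -4945/9 ≈ -549.44)
v + 46906 = -4945/9 + 46906 = 417209/9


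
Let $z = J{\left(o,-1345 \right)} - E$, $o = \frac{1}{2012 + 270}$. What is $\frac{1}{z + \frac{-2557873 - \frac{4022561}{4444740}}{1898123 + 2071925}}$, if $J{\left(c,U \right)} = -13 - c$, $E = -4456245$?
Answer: $\frac{20133893339320320}{89721286802317783137559} \approx 2.244 \cdot 10^{-7}$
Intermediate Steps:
$o = \frac{1}{2282} \approx 0.00043821$
$z = \frac{10169121423}{2282}$ ($z = \left(-13 - \frac{1}{2282}\right) - -4456245 = \left(-13 - \frac{1}{2282}\right) + 4456245 = - \frac{29667}{2282} + 4456245 = \frac{10169121423}{2282} \approx 4.4562 \cdot 10^{6}$)
$\frac{1}{z + \frac{-2557873 - \frac{4022561}{4444740}}{1898123 + 2071925}} = \frac{1}{\frac{10169121423}{2282} + \frac{-2557873 - \frac{4022561}{4444740}}{1898123 + 2071925}} = \frac{1}{\frac{10169121423}{2282} + \frac{-2557873 - \frac{4022561}{4444740}}{3970048}} = \frac{1}{\frac{10169121423}{2282} + \left(-2557873 - \frac{4022561}{4444740}\right) \frac{1}{3970048}} = \frac{1}{\frac{10169121423}{2282} - \frac{11369084460581}{17645831147520}} = \frac{1}{\frac{89721286802317783137559}{20133893339320320}} = \frac{20133893339320320}{89721286802317783137559}$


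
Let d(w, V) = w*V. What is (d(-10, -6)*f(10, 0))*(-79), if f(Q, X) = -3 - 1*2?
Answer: 23700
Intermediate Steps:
d(w, V) = V*w
f(Q, X) = -5 (f(Q, X) = -3 - 2 = -5)
(d(-10, -6)*f(10, 0))*(-79) = (-6*(-10)*(-5))*(-79) = (60*(-5))*(-79) = -300*(-79) = 23700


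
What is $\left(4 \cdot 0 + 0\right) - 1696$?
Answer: $-1696$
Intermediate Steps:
$\left(4 \cdot 0 + 0\right) - 1696 = \left(0 + 0\right) - 1696 = 0 - 1696 = -1696$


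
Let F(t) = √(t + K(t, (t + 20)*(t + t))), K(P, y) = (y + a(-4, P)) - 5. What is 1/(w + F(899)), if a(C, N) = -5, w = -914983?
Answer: -914983/837192237038 - √1653251/837192237038 ≈ -1.0945e-6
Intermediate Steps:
K(P, y) = -10 + y (K(P, y) = (y - 5) - 5 = (-5 + y) - 5 = -10 + y)
F(t) = √(-10 + t + 2*t*(20 + t)) (F(t) = √(t + (-10 + (t + 20)*(t + t))) = √(t + (-10 + (20 + t)*(2*t))) = √(t + (-10 + 2*t*(20 + t))) = √(-10 + t + 2*t*(20 + t)))
1/(w + F(899)) = 1/(-914983 + √(-10 + 899 + 2*899*(20 + 899))) = 1/(-914983 + √(-10 + 899 + 2*899*919)) = 1/(-914983 + √(-10 + 899 + 1652362)) = 1/(-914983 + √1653251)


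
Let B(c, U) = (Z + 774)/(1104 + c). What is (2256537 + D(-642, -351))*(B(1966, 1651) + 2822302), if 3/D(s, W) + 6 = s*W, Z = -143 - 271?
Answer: 73428332594256014375/11529692 ≈ 6.3686e+12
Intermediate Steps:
Z = -414
D(s, W) = 3/(-6 + W*s) (D(s, W) = 3/(-6 + s*W) = 3/(-6 + W*s))
B(c, U) = 360/(1104 + c) (B(c, U) = (-414 + 774)/(1104 + c) = 360/(1104 + c))
(2256537 + D(-642, -351))*(B(1966, 1651) + 2822302) = (2256537 + 3/(-6 - 351*(-642)))*(360/(1104 + 1966) + 2822302) = (2256537 + 3/(-6 + 225342))*(360/3070 + 2822302) = (2256537 + 3/225336)*(360*(1/3070) + 2822302) = (2256537 + 3*(1/225336))*(36/307 + 2822302) = (2256537 + 1/75112)*(866446750/307) = (169493007145/75112)*(866446750/307) = 73428332594256014375/11529692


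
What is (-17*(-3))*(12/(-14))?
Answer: -306/7 ≈ -43.714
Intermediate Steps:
(-17*(-3))*(12/(-14)) = 51*(12*(-1/14)) = 51*(-6/7) = -306/7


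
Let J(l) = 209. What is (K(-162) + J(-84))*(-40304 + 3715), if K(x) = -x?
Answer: -13574519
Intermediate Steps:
(K(-162) + J(-84))*(-40304 + 3715) = (-1*(-162) + 209)*(-40304 + 3715) = (162 + 209)*(-36589) = 371*(-36589) = -13574519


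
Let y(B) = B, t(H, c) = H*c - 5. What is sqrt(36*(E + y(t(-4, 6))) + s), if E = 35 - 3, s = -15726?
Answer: I*sqrt(15618) ≈ 124.97*I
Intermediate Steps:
t(H, c) = -5 + H*c
E = 32
sqrt(36*(E + y(t(-4, 6))) + s) = sqrt(36*(32 + (-5 - 4*6)) - 15726) = sqrt(36*(32 + (-5 - 24)) - 15726) = sqrt(36*(32 - 29) - 15726) = sqrt(36*3 - 15726) = sqrt(108 - 15726) = sqrt(-15618) = I*sqrt(15618)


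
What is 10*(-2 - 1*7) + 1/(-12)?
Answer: -1081/12 ≈ -90.083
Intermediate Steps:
10*(-2 - 1*7) + 1/(-12) = 10*(-2 - 7) - 1/12 = 10*(-9) - 1/12 = -90 - 1/12 = -1081/12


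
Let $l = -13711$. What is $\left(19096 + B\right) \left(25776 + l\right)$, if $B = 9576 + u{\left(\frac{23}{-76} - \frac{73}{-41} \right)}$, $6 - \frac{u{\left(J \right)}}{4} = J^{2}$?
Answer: $\frac{44217863887565}{127756} \approx 3.4611 \cdot 10^{8}$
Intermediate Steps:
$u{\left(J \right)} = 24 - 4 J^{2}$
$B = \frac{23281488375}{2427364}$ ($B = 9576 + \left(24 - 4 \left(\frac{23}{-76} - \frac{73}{-41}\right)^{2}\right) = 9576 + \left(24 - 4 \left(23 \left(- \frac{1}{76}\right) - - \frac{73}{41}\right)^{2}\right) = 9576 + \left(24 - 4 \left(- \frac{23}{76} + \frac{73}{41}\right)^{2}\right) = 9576 + \left(24 - 4 \left(\frac{4605}{3116}\right)^{2}\right) = 9576 + \left(24 - \frac{21206025}{2427364}\right) = 9576 + \frac{37050711}{2427364} = \frac{23281488375}{2427364} \approx 9591.3$)
$\left(19096 + B\right) \left(25776 + l\right) = \left(19096 + \frac{23281488375}{2427364}\right) \left(25776 - 13711\right) = \frac{69634431319}{2427364} \cdot 12065 = \frac{44217863887565}{127756}$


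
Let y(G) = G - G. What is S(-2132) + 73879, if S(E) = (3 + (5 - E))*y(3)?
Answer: 73879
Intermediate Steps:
y(G) = 0
S(E) = 0 (S(E) = (3 + (5 - E))*0 = (8 - E)*0 = 0)
S(-2132) + 73879 = 0 + 73879 = 73879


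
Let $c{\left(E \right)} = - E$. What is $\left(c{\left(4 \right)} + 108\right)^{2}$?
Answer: $10816$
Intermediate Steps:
$\left(c{\left(4 \right)} + 108\right)^{2} = \left(\left(-1\right) 4 + 108\right)^{2} = \left(-4 + 108\right)^{2} = 104^{2} = 10816$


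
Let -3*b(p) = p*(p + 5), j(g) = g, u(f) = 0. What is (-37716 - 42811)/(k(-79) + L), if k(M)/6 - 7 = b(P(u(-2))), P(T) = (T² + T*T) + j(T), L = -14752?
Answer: 80527/14710 ≈ 5.4743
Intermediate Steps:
P(T) = T + 2*T² (P(T) = (T² + T*T) + T = (T² + T²) + T = 2*T² + T = T + 2*T²)
b(p) = -p*(5 + p)/3 (b(p) = -p*(p + 5)/3 = -p*(5 + p)/3)
k(M) = 42 (k(M) = 42 + 6*(-0*(1 + 2*0)*(5 + 0*(1 + 2*0))/3) = 42 + 6*(-0*(1 + 0)*(5 + 0*(1 + 0))/3) = 42 + 6*(-0*1*(5 + 0*1)/3) = 42 + 6*(-⅓*0*(5 + 0)) = 42 + 6*(-⅓*0*5) = 42 + 6*0 = 42 + 0 = 42)
(-37716 - 42811)/(k(-79) + L) = (-37716 - 42811)/(42 - 14752) = -80527/(-14710) = -80527*(-1/14710) = 80527/14710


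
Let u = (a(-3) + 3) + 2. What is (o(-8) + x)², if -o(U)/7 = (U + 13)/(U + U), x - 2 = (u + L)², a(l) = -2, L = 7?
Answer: 2778889/256 ≈ 10855.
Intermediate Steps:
u = 3 (u = (-2 + 3) + 2 = 1 + 2 = 3)
x = 102 (x = 2 + (3 + 7)² = 2 + 10² = 2 + 100 = 102)
o(U) = -7*(13 + U)/(2*U) (o(U) = -7*(U + 13)/(U + U) = -7*(13 + U)/(2*U))
(o(-8) + x)² = ((7/2)*(-13 - 1*(-8))/(-8) + 102)² = ((7/2)*(-⅛)*(-13 + 8) + 102)² = ((7/2)*(-⅛)*(-5) + 102)² = (35/16 + 102)² = (1667/16)² = 2778889/256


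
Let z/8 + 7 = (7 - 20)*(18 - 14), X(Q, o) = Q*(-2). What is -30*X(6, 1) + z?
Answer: -112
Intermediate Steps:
X(Q, o) = -2*Q
z = -472 (z = -56 + 8*((7 - 20)*(18 - 14)) = -56 + 8*(-13*4) = -56 + 8*(-52) = -56 - 416 = -472)
-30*X(6, 1) + z = -(-60)*6 - 472 = -30*(-12) - 472 = 360 - 472 = -112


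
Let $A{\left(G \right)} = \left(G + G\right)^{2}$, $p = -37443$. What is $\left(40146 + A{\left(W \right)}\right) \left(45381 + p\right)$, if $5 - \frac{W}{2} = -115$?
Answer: $2147594148$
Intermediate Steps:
$W = 240$ ($W = 10 - -230 = 10 + 230 = 240$)
$A{\left(G \right)} = 4 G^{2}$ ($A{\left(G \right)} = \left(2 G\right)^{2} = 4 G^{2}$)
$\left(40146 + A{\left(W \right)}\right) \left(45381 + p\right) = \left(40146 + 4 \cdot 240^{2}\right) \left(45381 - 37443\right) = \left(40146 + 4 \cdot 57600\right) 7938 = \left(40146 + 230400\right) 7938 = 270546 \cdot 7938 = 2147594148$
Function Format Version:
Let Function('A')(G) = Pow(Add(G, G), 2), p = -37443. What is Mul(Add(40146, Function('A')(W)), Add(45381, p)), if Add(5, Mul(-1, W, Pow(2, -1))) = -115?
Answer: 2147594148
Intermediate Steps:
W = 240 (W = Add(10, Mul(-2, -115)) = Add(10, 230) = 240)
Function('A')(G) = Mul(4, Pow(G, 2)) (Function('A')(G) = Pow(Mul(2, G), 2) = Mul(4, Pow(G, 2)))
Mul(Add(40146, Function('A')(W)), Add(45381, p)) = Mul(Add(40146, Mul(4, Pow(240, 2))), Add(45381, -37443)) = Mul(Add(40146, Mul(4, 57600)), 7938) = Mul(Add(40146, 230400), 7938) = Mul(270546, 7938) = 2147594148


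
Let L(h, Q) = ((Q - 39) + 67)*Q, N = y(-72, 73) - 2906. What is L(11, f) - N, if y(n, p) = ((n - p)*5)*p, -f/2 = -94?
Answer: 96439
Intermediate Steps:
f = 188 (f = -2*(-94) = 188)
y(n, p) = p*(-5*p + 5*n) (y(n, p) = (-5*p + 5*n)*p = p*(-5*p + 5*n))
N = -55831 (N = 5*73*(-72 - 1*73) - 2906 = 5*73*(-72 - 73) - 2906 = 5*73*(-145) - 2906 = -52925 - 2906 = -55831)
L(h, Q) = Q*(28 + Q) (L(h, Q) = ((-39 + Q) + 67)*Q = (28 + Q)*Q = Q*(28 + Q))
L(11, f) - N = 188*(28 + 188) - 1*(-55831) = 188*216 + 55831 = 40608 + 55831 = 96439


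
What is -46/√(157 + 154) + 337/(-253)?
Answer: -337/253 - 46*√311/311 ≈ -3.9404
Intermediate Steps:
-46/√(157 + 154) + 337/(-253) = -46*√311/311 + 337*(-1/253) = -46*√311/311 - 337/253 = -337/253 - 46*√311/311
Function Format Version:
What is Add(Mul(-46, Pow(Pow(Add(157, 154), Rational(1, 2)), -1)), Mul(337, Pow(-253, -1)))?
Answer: Add(Rational(-337, 253), Mul(Rational(-46, 311), Pow(311, Rational(1, 2)))) ≈ -3.9404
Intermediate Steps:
Add(Mul(-46, Pow(Pow(Add(157, 154), Rational(1, 2)), -1)), Mul(337, Pow(-253, -1))) = Add(Mul(-46, Pow(Pow(311, Rational(1, 2)), -1)), Mul(337, Rational(-1, 253))) = Add(Mul(-46, Mul(Rational(1, 311), Pow(311, Rational(1, 2)))), Rational(-337, 253)) = Add(Mul(Rational(-46, 311), Pow(311, Rational(1, 2))), Rational(-337, 253)) = Add(Rational(-337, 253), Mul(Rational(-46, 311), Pow(311, Rational(1, 2))))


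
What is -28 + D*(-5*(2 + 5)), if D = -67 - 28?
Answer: 3297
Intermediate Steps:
D = -95
-28 + D*(-5*(2 + 5)) = -28 - (-475)*(2 + 5) = -28 - (-475)*7 = -28 - 95*(-35) = -28 + 3325 = 3297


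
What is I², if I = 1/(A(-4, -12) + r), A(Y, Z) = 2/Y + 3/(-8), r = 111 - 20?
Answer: 64/519841 ≈ 0.00012311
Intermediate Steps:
r = 91
A(Y, Z) = -3/8 + 2/Y (A(Y, Z) = 2/Y + 3*(-⅛) = 2/Y - 3/8 = -3/8 + 2/Y)
I = 8/721 (I = 1/((-3/8 + 2/(-4)) + 91) = 1/((-3/8 + 2*(-¼)) + 91) = 1/((-3/8 - ½) + 91) = 1/(-7/8 + 91) = 1/(721/8) = 8/721 ≈ 0.011096)
I² = (8/721)² = 64/519841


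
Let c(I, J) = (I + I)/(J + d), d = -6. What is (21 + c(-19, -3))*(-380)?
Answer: -86260/9 ≈ -9584.4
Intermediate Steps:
c(I, J) = 2*I/(-6 + J) (c(I, J) = (I + I)/(J - 6) = (2*I)/(-6 + J) = 2*I/(-6 + J))
(21 + c(-19, -3))*(-380) = (21 + 2*(-19)/(-6 - 3))*(-380) = (21 + 2*(-19)/(-9))*(-380) = (21 + 2*(-19)*(-⅑))*(-380) = (21 + 38/9)*(-380) = (227/9)*(-380) = -86260/9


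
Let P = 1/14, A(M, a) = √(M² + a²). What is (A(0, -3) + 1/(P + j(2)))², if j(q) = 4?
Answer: 34225/3249 ≈ 10.534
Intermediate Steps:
P = 1/14 ≈ 0.071429
(A(0, -3) + 1/(P + j(2)))² = (√(0² + (-3)²) + 1/(1/14 + 4))² = (√(0 + 9) + 1/(57/14))² = (√9 + 14/57)² = (3 + 14/57)² = (185/57)² = 34225/3249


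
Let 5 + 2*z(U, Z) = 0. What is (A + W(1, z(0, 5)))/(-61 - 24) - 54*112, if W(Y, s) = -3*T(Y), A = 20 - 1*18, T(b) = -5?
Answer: -30241/5 ≈ -6048.2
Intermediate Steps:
z(U, Z) = -5/2 (z(U, Z) = -5/2 + (½)*0 = -5/2 + 0 = -5/2)
A = 2 (A = 20 - 18 = 2)
W(Y, s) = 15 (W(Y, s) = -3*(-5) = 15)
(A + W(1, z(0, 5)))/(-61 - 24) - 54*112 = (2 + 15)/(-61 - 24) - 54*112 = 17/(-85) - 6048 = 17*(-1/85) - 6048 = -⅕ - 6048 = -30241/5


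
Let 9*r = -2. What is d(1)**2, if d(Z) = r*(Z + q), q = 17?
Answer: 16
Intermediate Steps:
r = -2/9 (r = (1/9)*(-2) = -2/9 ≈ -0.22222)
d(Z) = -34/9 - 2*Z/9 (d(Z) = -2*(Z + 17)/9 = -2*(17 + Z)/9 = -34/9 - 2*Z/9)
d(1)**2 = (-34/9 - 2/9*1)**2 = (-34/9 - 2/9)**2 = (-4)**2 = 16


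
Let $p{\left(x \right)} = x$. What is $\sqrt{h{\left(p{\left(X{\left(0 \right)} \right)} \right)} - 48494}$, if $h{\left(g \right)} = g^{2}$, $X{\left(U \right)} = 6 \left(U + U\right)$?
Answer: $i \sqrt{48494} \approx 220.21 i$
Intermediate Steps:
$X{\left(U \right)} = 12 U$ ($X{\left(U \right)} = 6 \cdot 2 U = 12 U$)
$\sqrt{h{\left(p{\left(X{\left(0 \right)} \right)} \right)} - 48494} = \sqrt{\left(12 \cdot 0\right)^{2} - 48494} = \sqrt{0^{2} - 48494} = \sqrt{0 - 48494} = \sqrt{-48494} = i \sqrt{48494}$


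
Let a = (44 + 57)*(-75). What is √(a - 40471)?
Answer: I*√48046 ≈ 219.19*I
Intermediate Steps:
a = -7575 (a = 101*(-75) = -7575)
√(a - 40471) = √(-7575 - 40471) = √(-48046) = I*√48046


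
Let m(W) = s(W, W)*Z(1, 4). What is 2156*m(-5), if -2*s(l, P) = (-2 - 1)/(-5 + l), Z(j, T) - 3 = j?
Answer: -6468/5 ≈ -1293.6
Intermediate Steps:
Z(j, T) = 3 + j
s(l, P) = 3/(2*(-5 + l)) (s(l, P) = -(-2 - 1)/(2*(-5 + l)) = -(-3)/(2*(-5 + l)) = 3/(2*(-5 + l)))
m(W) = 6/(-5 + W) (m(W) = (3/(2*(-5 + W)))*(3 + 1) = (3/(2*(-5 + W)))*4 = 6/(-5 + W))
2156*m(-5) = 2156*(6/(-5 - 5)) = 2156*(6/(-10)) = 2156*(6*(-1/10)) = 2156*(-3/5) = -6468/5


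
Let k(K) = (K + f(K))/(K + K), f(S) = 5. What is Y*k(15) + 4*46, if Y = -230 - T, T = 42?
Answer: 8/3 ≈ 2.6667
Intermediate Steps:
Y = -272 (Y = -230 - 1*42 = -230 - 42 = -272)
k(K) = (5 + K)/(2*K) (k(K) = (K + 5)/(K + K) = (5 + K)/((2*K)) = (5 + K)*(1/(2*K)) = (5 + K)/(2*K))
Y*k(15) + 4*46 = -136*(5 + 15)/15 + 4*46 = -136*20/15 + 184 = -272*⅔ + 184 = -544/3 + 184 = 8/3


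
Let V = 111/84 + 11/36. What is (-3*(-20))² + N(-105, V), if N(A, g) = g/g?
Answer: 3601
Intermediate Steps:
V = 205/126 (V = 111*(1/84) + 11*(1/36) = 37/28 + 11/36 = 205/126 ≈ 1.6270)
N(A, g) = 1
(-3*(-20))² + N(-105, V) = (-3*(-20))² + 1 = 60² + 1 = 3600 + 1 = 3601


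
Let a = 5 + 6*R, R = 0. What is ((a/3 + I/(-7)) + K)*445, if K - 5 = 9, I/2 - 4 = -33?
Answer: 223835/21 ≈ 10659.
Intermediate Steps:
a = 5 (a = 5 + 6*0 = 5 + 0 = 5)
I = -58 (I = 8 + 2*(-33) = 8 - 66 = -58)
K = 14 (K = 5 + 9 = 14)
((a/3 + I/(-7)) + K)*445 = ((5/3 - 58/(-7)) + 14)*445 = ((5*(1/3) - 58*(-1/7)) + 14)*445 = ((5/3 + 58/7) + 14)*445 = (209/21 + 14)*445 = (503/21)*445 = 223835/21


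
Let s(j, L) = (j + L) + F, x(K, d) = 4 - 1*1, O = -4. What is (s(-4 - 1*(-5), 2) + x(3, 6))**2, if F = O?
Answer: 4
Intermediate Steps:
x(K, d) = 3 (x(K, d) = 4 - 1 = 3)
F = -4
s(j, L) = -4 + L + j (s(j, L) = (j + L) - 4 = (L + j) - 4 = -4 + L + j)
(s(-4 - 1*(-5), 2) + x(3, 6))**2 = ((-4 + 2 + (-4 - 1*(-5))) + 3)**2 = ((-4 + 2 + (-4 + 5)) + 3)**2 = ((-4 + 2 + 1) + 3)**2 = (-1 + 3)**2 = 2**2 = 4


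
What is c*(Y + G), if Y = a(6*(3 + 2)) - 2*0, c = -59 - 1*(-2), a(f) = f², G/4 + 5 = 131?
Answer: -80028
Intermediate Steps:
G = 504 (G = -20 + 4*131 = -20 + 524 = 504)
c = -57 (c = -59 + 2 = -57)
Y = 900 (Y = (6*(3 + 2))² - 2*0 = (6*5)² + 0 = 30² + 0 = 900 + 0 = 900)
c*(Y + G) = -57*(900 + 504) = -57*1404 = -80028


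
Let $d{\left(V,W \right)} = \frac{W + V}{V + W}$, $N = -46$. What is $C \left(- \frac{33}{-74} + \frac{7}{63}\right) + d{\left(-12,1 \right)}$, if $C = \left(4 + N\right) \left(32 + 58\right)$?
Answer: $- \frac{77873}{37} \approx -2104.7$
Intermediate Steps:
$d{\left(V,W \right)} = 1$ ($d{\left(V,W \right)} = \frac{V + W}{V + W} = 1$)
$C = -3780$ ($C = \left(4 - 46\right) \left(32 + 58\right) = \left(-42\right) 90 = -3780$)
$C \left(- \frac{33}{-74} + \frac{7}{63}\right) + d{\left(-12,1 \right)} = - 3780 \left(- \frac{33}{-74} + \frac{7}{63}\right) + 1 = - 3780 \left(\left(-33\right) \left(- \frac{1}{74}\right) + 7 \cdot \frac{1}{63}\right) + 1 = - 3780 \left(\frac{33}{74} + \frac{1}{9}\right) + 1 = \left(-3780\right) \frac{371}{666} + 1 = - \frac{77910}{37} + 1 = - \frac{77873}{37}$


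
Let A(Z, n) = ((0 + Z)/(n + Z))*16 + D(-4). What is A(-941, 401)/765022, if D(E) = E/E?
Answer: 3899/103277970 ≈ 3.7752e-5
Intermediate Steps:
D(E) = 1
A(Z, n) = 1 + 16*Z/(Z + n) (A(Z, n) = ((0 + Z)/(n + Z))*16 + 1 = (Z/(Z + n))*16 + 1 = 16*Z/(Z + n) + 1 = 1 + 16*Z/(Z + n))
A(-941, 401)/765022 = ((401 + 17*(-941))/(-941 + 401))/765022 = ((401 - 15997)/(-540))*(1/765022) = -1/540*(-15596)*(1/765022) = (3899/135)*(1/765022) = 3899/103277970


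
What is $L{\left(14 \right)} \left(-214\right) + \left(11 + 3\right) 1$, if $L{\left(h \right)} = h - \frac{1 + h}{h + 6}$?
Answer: $- \frac{5643}{2} \approx -2821.5$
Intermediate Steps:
$L{\left(h \right)} = h - \frac{1 + h}{6 + h}$
$L{\left(14 \right)} \left(-214\right) + \left(11 + 3\right) 1 = \frac{-1 + 14^{2} + 5 \cdot 14}{6 + 14} \left(-214\right) + \left(11 + 3\right) 1 = \frac{-1 + 196 + 70}{20} \left(-214\right) + 14 \cdot 1 = \frac{1}{20} \cdot 265 \left(-214\right) + 14 = \frac{53}{4} \left(-214\right) + 14 = - \frac{5671}{2} + 14 = - \frac{5643}{2}$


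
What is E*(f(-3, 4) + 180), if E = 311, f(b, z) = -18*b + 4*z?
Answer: 77750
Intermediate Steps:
E*(f(-3, 4) + 180) = 311*((-18*(-3) + 4*4) + 180) = 311*((54 + 16) + 180) = 311*(70 + 180) = 311*250 = 77750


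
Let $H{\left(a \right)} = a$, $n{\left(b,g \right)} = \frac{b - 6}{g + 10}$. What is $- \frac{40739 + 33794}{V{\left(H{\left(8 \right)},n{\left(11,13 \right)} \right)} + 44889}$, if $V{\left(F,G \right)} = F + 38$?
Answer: $- \frac{74533}{44935} \approx -1.6587$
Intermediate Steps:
$n{\left(b,g \right)} = \frac{-6 + b}{10 + g}$
$V{\left(F,G \right)} = 38 + F$
$- \frac{40739 + 33794}{V{\left(H{\left(8 \right)},n{\left(11,13 \right)} \right)} + 44889} = - \frac{40739 + 33794}{\left(38 + 8\right) + 44889} = - \frac{74533}{46 + 44889} = - \frac{74533}{44935}$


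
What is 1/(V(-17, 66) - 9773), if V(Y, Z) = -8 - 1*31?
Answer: -1/9812 ≈ -0.00010192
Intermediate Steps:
V(Y, Z) = -39 (V(Y, Z) = -8 - 31 = -39)
1/(V(-17, 66) - 9773) = 1/(-39 - 9773) = 1/(-9812) = -1/9812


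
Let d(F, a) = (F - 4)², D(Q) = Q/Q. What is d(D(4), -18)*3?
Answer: 27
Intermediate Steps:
D(Q) = 1
d(F, a) = (-4 + F)²
d(D(4), -18)*3 = (-4 + 1)²*3 = (-3)²*3 = 9*3 = 27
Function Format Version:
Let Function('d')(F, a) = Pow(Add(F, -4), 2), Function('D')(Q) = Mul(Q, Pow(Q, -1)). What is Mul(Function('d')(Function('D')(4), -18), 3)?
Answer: 27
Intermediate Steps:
Function('D')(Q) = 1
Function('d')(F, a) = Pow(Add(-4, F), 2)
Mul(Function('d')(Function('D')(4), -18), 3) = Mul(Pow(Add(-4, 1), 2), 3) = Mul(Pow(-3, 2), 3) = Mul(9, 3) = 27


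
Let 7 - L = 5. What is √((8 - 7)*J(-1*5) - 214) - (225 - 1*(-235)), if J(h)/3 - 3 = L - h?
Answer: -460 + 2*I*√46 ≈ -460.0 + 13.565*I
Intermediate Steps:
L = 2 (L = 7 - 1*5 = 7 - 5 = 2)
J(h) = 15 - 3*h (J(h) = 9 + 3*(2 - h) = 9 + (6 - 3*h) = 15 - 3*h)
√((8 - 7)*J(-1*5) - 214) - (225 - 1*(-235)) = √((8 - 7)*(15 - (-3)*5) - 214) - (225 - 1*(-235)) = √(1*(15 - 3*(-5)) - 214) - (225 + 235) = √(1*(15 + 15) - 214) - 1*460 = √(1*30 - 214) - 460 = √(30 - 214) - 460 = √(-184) - 460 = 2*I*√46 - 460 = -460 + 2*I*√46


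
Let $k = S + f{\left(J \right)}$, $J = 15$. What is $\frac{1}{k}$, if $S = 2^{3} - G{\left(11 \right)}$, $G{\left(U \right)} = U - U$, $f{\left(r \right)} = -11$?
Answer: $- \frac{1}{3} \approx -0.33333$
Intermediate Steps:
$G{\left(U \right)} = 0$
$S = 8$ ($S = 2^{3} - 0 = 8 + 0 = 8$)
$k = -3$ ($k = 8 - 11 = -3$)
$\frac{1}{k} = \frac{1}{-3} = - \frac{1}{3}$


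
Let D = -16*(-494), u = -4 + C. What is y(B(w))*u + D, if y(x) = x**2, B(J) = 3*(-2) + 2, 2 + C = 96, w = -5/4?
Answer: 9344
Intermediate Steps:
w = -5/4 (w = -5*1/4 = -5/4 ≈ -1.2500)
C = 94 (C = -2 + 96 = 94)
u = 90 (u = -4 + 94 = 90)
B(J) = -4 (B(J) = -6 + 2 = -4)
D = 7904
y(B(w))*u + D = (-4)**2*90 + 7904 = 16*90 + 7904 = 1440 + 7904 = 9344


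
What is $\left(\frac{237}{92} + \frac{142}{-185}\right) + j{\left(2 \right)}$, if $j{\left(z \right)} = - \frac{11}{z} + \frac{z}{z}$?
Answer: $- \frac{45809}{17020} \approx -2.6915$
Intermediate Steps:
$j{\left(z \right)} = 1 - \frac{11}{z}$ ($j{\left(z \right)} = - \frac{11}{z} + 1 = 1 - \frac{11}{z}$)
$\left(\frac{237}{92} + \frac{142}{-185}\right) + j{\left(2 \right)} = \left(\frac{237}{92} + \frac{142}{-185}\right) + \frac{-11 + 2}{2} = \left(237 \cdot \frac{1}{92} + 142 \left(- \frac{1}{185}\right)\right) + \frac{1}{2} \left(-9\right) = \left(\frac{237}{92} - \frac{142}{185}\right) - \frac{9}{2} = \frac{30781}{17020} - \frac{9}{2} = - \frac{45809}{17020}$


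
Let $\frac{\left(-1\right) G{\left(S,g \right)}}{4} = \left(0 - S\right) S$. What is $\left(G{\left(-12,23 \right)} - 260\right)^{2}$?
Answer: $99856$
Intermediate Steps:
$G{\left(S,g \right)} = 4 S^{2}$ ($G{\left(S,g \right)} = - 4 \left(0 - S\right) S = - 4 - S S = - 4 \left(- S^{2}\right) = 4 S^{2}$)
$\left(G{\left(-12,23 \right)} - 260\right)^{2} = \left(4 \left(-12\right)^{2} - 260\right)^{2} = \left(4 \cdot 144 - 260\right)^{2} = \left(576 - 260\right)^{2} = 316^{2} = 99856$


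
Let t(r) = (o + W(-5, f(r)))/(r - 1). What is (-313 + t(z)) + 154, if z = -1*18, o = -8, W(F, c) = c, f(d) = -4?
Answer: -3009/19 ≈ -158.37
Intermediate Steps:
z = -18
t(r) = -12/(-1 + r) (t(r) = (-8 - 4)/(r - 1) = -12/(-1 + r))
(-313 + t(z)) + 154 = (-313 - 12/(-1 - 18)) + 154 = (-313 - 12/(-19)) + 154 = (-313 - 12*(-1/19)) + 154 = (-313 + 12/19) + 154 = -5935/19 + 154 = -3009/19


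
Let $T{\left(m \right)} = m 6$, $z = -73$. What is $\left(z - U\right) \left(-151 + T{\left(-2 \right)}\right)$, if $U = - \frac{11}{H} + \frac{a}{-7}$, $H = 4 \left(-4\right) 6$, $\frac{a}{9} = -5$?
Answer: $\frac{8712839}{672} \approx 12966.0$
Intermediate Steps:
$a = -45$ ($a = 9 \left(-5\right) = -45$)
$H = -96$ ($H = \left(-16\right) 6 = -96$)
$U = \frac{4397}{672}$ ($U = - \frac{11}{-96} - \frac{45}{-7} = \left(-11\right) \left(- \frac{1}{96}\right) - - \frac{45}{7} = \frac{11}{96} + \frac{45}{7} = \frac{4397}{672} \approx 6.5432$)
$T{\left(m \right)} = 6 m$
$\left(z - U\right) \left(-151 + T{\left(-2 \right)}\right) = \left(-73 - \frac{4397}{672}\right) \left(-151 + 6 \left(-2\right)\right) = \left(-73 - \frac{4397}{672}\right) \left(-151 - 12\right) = \left(- \frac{53453}{672}\right) \left(-163\right) = \frac{8712839}{672}$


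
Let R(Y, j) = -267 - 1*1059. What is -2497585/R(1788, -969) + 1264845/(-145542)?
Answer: 30152194300/16082391 ≈ 1874.9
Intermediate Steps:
R(Y, j) = -1326 (R(Y, j) = -267 - 1059 = -1326)
-2497585/R(1788, -969) + 1264845/(-145542) = -2497585/(-1326) + 1264845/(-145542) = -2497585*(-1/1326) + 1264845*(-1/145542) = 2497585/1326 - 421615/48514 = 30152194300/16082391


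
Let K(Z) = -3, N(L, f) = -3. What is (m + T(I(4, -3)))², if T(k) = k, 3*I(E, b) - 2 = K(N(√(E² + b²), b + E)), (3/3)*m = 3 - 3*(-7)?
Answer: 5041/9 ≈ 560.11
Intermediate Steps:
m = 24 (m = 3 - 3*(-7) = 3 + 21 = 24)
I(E, b) = -⅓ (I(E, b) = ⅔ + (⅓)*(-3) = ⅔ - 1 = -⅓)
(m + T(I(4, -3)))² = (24 - ⅓)² = (71/3)² = 5041/9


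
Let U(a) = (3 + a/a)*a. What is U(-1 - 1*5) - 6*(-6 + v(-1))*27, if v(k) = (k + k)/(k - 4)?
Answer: 4416/5 ≈ 883.20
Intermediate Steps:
v(k) = 2*k/(-4 + k) (v(k) = (2*k)/(-4 + k) = 2*k/(-4 + k))
U(a) = 4*a (U(a) = (3 + 1)*a = 4*a)
U(-1 - 1*5) - 6*(-6 + v(-1))*27 = 4*(-1 - 1*5) - 6*(-6 + 2*(-1)/(-4 - 1))*27 = 4*(-1 - 5) - 6*(-6 + 2*(-1)/(-5))*27 = 4*(-6) - 6*(-6 + 2*(-1)*(-1/5))*27 = -24 - 6*(-6 + 2/5)*27 = -24 - 6*(-28/5)*27 = -24 + (168/5)*27 = -24 + 4536/5 = 4416/5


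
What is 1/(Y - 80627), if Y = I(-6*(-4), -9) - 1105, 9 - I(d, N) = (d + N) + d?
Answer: -1/81762 ≈ -1.2231e-5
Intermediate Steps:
I(d, N) = 9 - N - 2*d (I(d, N) = 9 - ((d + N) + d) = 9 - ((N + d) + d) = 9 - (N + 2*d) = 9 + (-N - 2*d) = 9 - N - 2*d)
Y = -1135 (Y = (9 - 1*(-9) - (-12)*(-4)) - 1105 = (9 + 9 - 2*24) - 1105 = (9 + 9 - 48) - 1105 = -30 - 1105 = -1135)
1/(Y - 80627) = 1/(-1135 - 80627) = 1/(-81762) = -1/81762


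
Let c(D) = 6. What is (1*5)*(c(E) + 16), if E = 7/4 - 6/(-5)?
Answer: 110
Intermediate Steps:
E = 59/20 (E = 7*(¼) - 6*(-⅕) = 7/4 + 6/5 = 59/20 ≈ 2.9500)
(1*5)*(c(E) + 16) = (1*5)*(6 + 16) = 5*22 = 110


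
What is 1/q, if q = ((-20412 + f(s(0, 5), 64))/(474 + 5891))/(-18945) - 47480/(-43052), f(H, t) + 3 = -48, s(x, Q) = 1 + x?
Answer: 22769395575/25115145667 ≈ 0.90660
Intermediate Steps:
f(H, t) = -51 (f(H, t) = -3 - 48 = -51)
q = 25115145667/22769395575 (q = ((-20412 - 51)/(474 + 5891))/(-18945) - 47480/(-43052) = -20463/6365*(-1/18945) - 47480*(-1/43052) = -20463*1/6365*(-1/18945) + 11870/10763 = -1077/335*(-1/18945) + 11870/10763 = 359/2115525 + 11870/10763 = 25115145667/22769395575 ≈ 1.1030)
1/q = 1/(25115145667/22769395575) = 22769395575/25115145667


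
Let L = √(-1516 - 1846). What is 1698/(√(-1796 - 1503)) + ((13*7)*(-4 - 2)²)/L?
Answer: 6*I*(-900627*√2 - 11603*√3299)/135259 ≈ -86.062*I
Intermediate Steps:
L = 41*I*√2 (L = √(-3362) = 41*I*√2 ≈ 57.983*I)
1698/(√(-1796 - 1503)) + ((13*7)*(-4 - 2)²)/L = 1698/(√(-1796 - 1503)) + ((13*7)*(-4 - 2)²)/((41*I*√2)) = 1698/(√(-3299)) + (91*(-6)²)*(-I*√2/82) = 1698/((I*√3299)) + (91*36)*(-I*√2/82) = 1698*(-I*√3299/3299) + 3276*(-I*√2/82) = -1698*I*√3299/3299 - 1638*I*√2/41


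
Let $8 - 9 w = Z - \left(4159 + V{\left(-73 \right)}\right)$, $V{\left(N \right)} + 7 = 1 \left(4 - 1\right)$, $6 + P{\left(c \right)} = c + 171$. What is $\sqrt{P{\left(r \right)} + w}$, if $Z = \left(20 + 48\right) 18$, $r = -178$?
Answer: $\frac{\sqrt{2822}}{3} \approx 17.707$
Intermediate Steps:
$P{\left(c \right)} = 165 + c$ ($P{\left(c \right)} = -6 + \left(c + 171\right) = -6 + \left(171 + c\right) = 165 + c$)
$V{\left(N \right)} = -4$ ($V{\left(N \right)} = -7 + 1 \left(4 - 1\right) = -7 + 1 \cdot 3 = -7 + 3 = -4$)
$Z = 1224$ ($Z = 68 \cdot 18 = 1224$)
$w = \frac{2939}{9}$ ($w = \frac{8}{9} - \frac{1224 - \left(4159 - 4\right)}{9} = \frac{8}{9} - \frac{1224 - 4155}{9} = \frac{8}{9} - - \frac{977}{3} = \frac{8}{9} + \frac{977}{3} = \frac{2939}{9} \approx 326.56$)
$\sqrt{P{\left(r \right)} + w} = \sqrt{\left(165 - 178\right) + \frac{2939}{9}} = \sqrt{-13 + \frac{2939}{9}} = \sqrt{\frac{2822}{9}} = \frac{\sqrt{2822}}{3}$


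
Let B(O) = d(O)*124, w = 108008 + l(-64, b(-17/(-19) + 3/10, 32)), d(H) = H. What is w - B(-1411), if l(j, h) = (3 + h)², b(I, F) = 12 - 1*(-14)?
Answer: 283813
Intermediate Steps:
b(I, F) = 26 (b(I, F) = 12 + 14 = 26)
w = 108849 (w = 108008 + (3 + 26)² = 108008 + 29² = 108008 + 841 = 108849)
B(O) = 124*O (B(O) = O*124 = 124*O)
w - B(-1411) = 108849 - 124*(-1411) = 108849 - 1*(-174964) = 108849 + 174964 = 283813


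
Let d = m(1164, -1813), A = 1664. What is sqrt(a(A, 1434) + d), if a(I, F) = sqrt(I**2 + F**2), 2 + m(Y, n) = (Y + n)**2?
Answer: sqrt(421199 + 2*sqrt(1206313)) ≈ 650.69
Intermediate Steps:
m(Y, n) = -2 + (Y + n)**2
a(I, F) = sqrt(F**2 + I**2)
d = 421199 (d = -2 + (1164 - 1813)**2 = -2 + (-649)**2 = -2 + 421201 = 421199)
sqrt(a(A, 1434) + d) = sqrt(sqrt(1434**2 + 1664**2) + 421199) = sqrt(sqrt(2056356 + 2768896) + 421199) = sqrt(sqrt(4825252) + 421199) = sqrt(2*sqrt(1206313) + 421199) = sqrt(421199 + 2*sqrt(1206313))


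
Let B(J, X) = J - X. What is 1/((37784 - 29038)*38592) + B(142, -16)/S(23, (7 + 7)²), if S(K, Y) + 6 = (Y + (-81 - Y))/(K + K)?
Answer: -817712097673/40165550208 ≈ -20.359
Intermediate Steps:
S(K, Y) = -6 - 81/(2*K) (S(K, Y) = -6 + (Y + (-81 - Y))/(K + K) = -6 - 81*1/(2*K) = -6 - 81/(2*K))
1/((37784 - 29038)*38592) + B(142, -16)/S(23, (7 + 7)²) = 1/((37784 - 29038)*38592) + (142 - 1*(-16))/(-6 - 81/2/23) = (1/38592)/8746 + (142 + 16)/(-6 - 81/2*1/23) = (1/8746)*(1/38592) + 158/(-6 - 81/46) = 1/337525632 + 158/(-357/46) = 1/337525632 + 158*(-46/357) = 1/337525632 - 7268/357 = -817712097673/40165550208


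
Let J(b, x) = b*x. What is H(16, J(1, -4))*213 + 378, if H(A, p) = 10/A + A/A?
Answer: 5793/8 ≈ 724.13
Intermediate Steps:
H(A, p) = 1 + 10/A (H(A, p) = 10/A + 1 = 1 + 10/A)
H(16, J(1, -4))*213 + 378 = ((10 + 16)/16)*213 + 378 = ((1/16)*26)*213 + 378 = (13/8)*213 + 378 = 2769/8 + 378 = 5793/8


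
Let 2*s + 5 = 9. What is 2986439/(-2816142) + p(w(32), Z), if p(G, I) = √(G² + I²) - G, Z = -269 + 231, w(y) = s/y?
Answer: -1331557/1185744 + √369665/16 ≈ 36.877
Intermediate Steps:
s = 2 (s = -5/2 + (½)*9 = -5/2 + 9/2 = 2)
w(y) = 2/y
Z = -38
2986439/(-2816142) + p(w(32), Z) = 2986439/(-2816142) + (√((2/32)² + (-38)²) - 2/32) = 2986439*(-1/2816142) + (√((2*(1/32))² + 1444) - 2/32) = -157181/148218 + (√((1/16)² + 1444) - 1*1/16) = -157181/148218 + (√(1/256 + 1444) - 1/16) = -157181/148218 + (√(369665/256) - 1/16) = -157181/148218 + (√369665/16 - 1/16) = -157181/148218 + (-1/16 + √369665/16) = -1331557/1185744 + √369665/16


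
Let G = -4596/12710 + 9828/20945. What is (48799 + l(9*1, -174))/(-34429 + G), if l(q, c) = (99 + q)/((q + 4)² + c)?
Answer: -1298507799253/916534814689 ≈ -1.4168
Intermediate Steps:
G = 2865066/26621095 (G = -4596*1/12710 + 9828*(1/20945) = -2298/6355 + 9828/20945 = 2865066/26621095 ≈ 0.10762)
l(q, c) = (99 + q)/(c + (4 + q)²) (l(q, c) = (99 + q)/((4 + q)² + c) = (99 + q)/(c + (4 + q)²))
(48799 + l(9*1, -174))/(-34429 + G) = (48799 + (99 + 9*1)/(-174 + (4 + 9*1)²))/(-34429 + 2865066/26621095) = (48799 + (99 + 9)/(-174 + (4 + 9)²))/(-916534814689/26621095) = (48799 + 108/(-174 + 13²))*(-26621095/916534814689) = (48799 + 108/(-174 + 169))*(-26621095/916534814689) = (48799 + 108/(-5))*(-26621095/916534814689) = (48799 - ⅕*108)*(-26621095/916534814689) = (48799 - 108/5)*(-26621095/916534814689) = (243887/5)*(-26621095/916534814689) = -1298507799253/916534814689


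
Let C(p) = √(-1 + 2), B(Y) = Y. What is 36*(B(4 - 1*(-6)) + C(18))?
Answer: 396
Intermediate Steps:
C(p) = 1 (C(p) = √1 = 1)
36*(B(4 - 1*(-6)) + C(18)) = 36*((4 - 1*(-6)) + 1) = 36*((4 + 6) + 1) = 36*(10 + 1) = 36*11 = 396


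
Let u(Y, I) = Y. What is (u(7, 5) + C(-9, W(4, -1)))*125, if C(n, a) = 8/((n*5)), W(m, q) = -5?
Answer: 7675/9 ≈ 852.78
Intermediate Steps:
C(n, a) = 8/(5*n) (C(n, a) = 8/((5*n)) = 8*(1/(5*n)) = 8/(5*n))
(u(7, 5) + C(-9, W(4, -1)))*125 = (7 + (8/5)/(-9))*125 = (7 + (8/5)*(-1/9))*125 = (7 - 8/45)*125 = (307/45)*125 = 7675/9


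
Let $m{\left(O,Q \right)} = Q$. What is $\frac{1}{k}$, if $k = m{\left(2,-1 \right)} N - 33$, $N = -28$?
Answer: $- \frac{1}{5} \approx -0.2$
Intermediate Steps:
$k = -5$ ($k = \left(-1\right) \left(-28\right) - 33 = 28 - 33 = -5$)
$\frac{1}{k} = \frac{1}{-5} = - \frac{1}{5}$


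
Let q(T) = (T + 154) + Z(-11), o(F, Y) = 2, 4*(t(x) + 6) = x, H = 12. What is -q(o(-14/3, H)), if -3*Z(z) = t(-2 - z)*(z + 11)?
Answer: -156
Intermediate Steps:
t(x) = -6 + x/4
Z(z) = -(11 + z)*(-13/2 - z/4)/3 (Z(z) = -(-6 + (-2 - z)/4)*(z + 11)/3 = -(-6 + (-1/2 - z/4))*(11 + z)/3 = -(-13/2 - z/4)*(11 + z)/3 = -(11 + z)*(-13/2 - z/4)/3)
q(T) = 154 + T (q(T) = (T + 154) + (11 - 11)*(26 - 11)/12 = (154 + T) + (1/12)*0*15 = (154 + T) + 0 = 154 + T)
-q(o(-14/3, H)) = -(154 + 2) = -1*156 = -156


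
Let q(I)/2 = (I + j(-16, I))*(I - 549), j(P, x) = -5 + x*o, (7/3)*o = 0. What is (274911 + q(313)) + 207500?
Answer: 337035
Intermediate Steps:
o = 0 (o = (3/7)*0 = 0)
j(P, x) = -5 (j(P, x) = -5 + x*0 = -5 + 0 = -5)
q(I) = 2*(-549 + I)*(-5 + I) (q(I) = 2*((I - 5)*(I - 549)) = 2*((-5 + I)*(-549 + I)) = 2*((-549 + I)*(-5 + I)) = 2*(-549 + I)*(-5 + I))
(274911 + q(313)) + 207500 = (274911 + (5490 - 1108*313 + 2*313²)) + 207500 = (274911 + (5490 - 346804 + 2*97969)) + 207500 = (274911 + (5490 - 346804 + 195938)) + 207500 = (274911 - 145376) + 207500 = 129535 + 207500 = 337035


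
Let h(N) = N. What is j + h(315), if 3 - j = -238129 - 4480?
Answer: 242927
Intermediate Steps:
j = 242612 (j = 3 - (-238129 - 4480) = 3 - 1*(-242609) = 3 + 242609 = 242612)
j + h(315) = 242612 + 315 = 242927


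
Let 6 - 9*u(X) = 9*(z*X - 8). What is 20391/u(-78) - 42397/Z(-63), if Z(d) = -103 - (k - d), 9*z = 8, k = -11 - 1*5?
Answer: 530468/975 ≈ 544.07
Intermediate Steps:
k = -16 (k = -11 - 5 = -16)
z = 8/9 (z = (1/9)*8 = 8/9 ≈ 0.88889)
Z(d) = -87 + d (Z(d) = -103 - (-16 - d) = -103 + (16 + d) = -87 + d)
u(X) = 26/3 - 8*X/9 (u(X) = 2/3 - (8*X/9 - 8) = 2/3 - (-8 + 8*X/9) = 2/3 - (-72 + 8*X)/9 = 2/3 + (8 - 8*X/9) = 26/3 - 8*X/9)
20391/u(-78) - 42397/Z(-63) = 20391/(26/3 - 8/9*(-78)) - 42397/(-87 - 63) = 20391/(26/3 + 208/3) - 42397/(-150) = 20391/78 - 42397*(-1/150) = 20391*(1/78) + 42397/150 = 6797/26 + 42397/150 = 530468/975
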